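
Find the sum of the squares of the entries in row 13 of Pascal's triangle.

Σ C(13,k)² is the coefficient of x^13 in (1+x)^13(1+x)^13 = (1+x)^26, i.e. C(26,13) = 10400600.

10400600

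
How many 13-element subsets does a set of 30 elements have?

C(30,13) = (30·29·28·27·26·25·24·23·22·21·20·19·18) / 13! = 745747076954880000 / 6227020800 = 119759850.

119759850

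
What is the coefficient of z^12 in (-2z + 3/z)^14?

General term: C(14,j)·(-2z)^j·(3/z)^(14-j), with z-exponent 1j − 1(14−j) = 2j − 14.
Set 2j − 14 = 12: j = 13.
C(14,13) = 14; (-2)^13 = -8192; 3^1 = 3.
Coefficient = 14 · (-8192) · 3 = -344064.

-344064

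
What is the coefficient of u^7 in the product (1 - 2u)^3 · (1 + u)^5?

Coefficient of u^7 = Σ_{j} C(3,j)·(-2)^j·C(5,7-j)·1^(7-j) for j from 2 to 3.
= 12 + (-40) = -28.

-28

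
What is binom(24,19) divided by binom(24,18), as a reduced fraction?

C(n,k+1)/C(n,k) = (n−k)/(k+1) = (24−18)/(18+1) = 6/19.

6/19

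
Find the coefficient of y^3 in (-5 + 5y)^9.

The general term is C(9,j)·(-5)^j·(5y)^(9-j); the y^3 term has j = 6.
C(9,6) = 84.
Coefficient = C(9,6) · (-5)^6 · 5^3 = 84 · 15625 · 125 = 164062500.

164062500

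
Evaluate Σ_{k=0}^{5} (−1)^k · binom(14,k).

-1287

The partial alternating sum Σ_{k=0}^{5} (−1)^k C(14,k) = (−1)^5 C(13,5) = -1287.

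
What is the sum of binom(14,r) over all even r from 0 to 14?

8192

Half of (1+1)^14 + (1−1)^14 gives the even-index sum: 2^13 = 8192.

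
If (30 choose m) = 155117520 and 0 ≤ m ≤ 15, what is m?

C(30,m) increases on 0 ≤ m ≤ 15. C(30,14) = 145422675 and C(30,15) = 155117520, so m = 15.

15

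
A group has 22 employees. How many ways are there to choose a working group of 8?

319770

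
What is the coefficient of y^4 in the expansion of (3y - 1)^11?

The general term is C(11,j)·(3y)^j·(-1)^(11-j); the y^4 term has j = 4.
C(11,4) = 330.
Coefficient = C(11,4) · 3^4 · (-1)^7 = 330 · 81 · (-1) = -26730.

-26730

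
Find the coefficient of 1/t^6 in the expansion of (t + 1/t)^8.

General term: C(8,j)·(t)^j·(1/t)^(8-j), with t-exponent 1j − 1(8−j) = 2j − 8.
Set 2j − 8 = -6: j = 1.
C(8,1) = 8; 1^1 = 1; 1^7 = 1.
Coefficient = 8 · 1 · 1 = 8.

8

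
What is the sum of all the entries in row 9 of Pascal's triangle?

512

Setting x = 1 in (1+x)^9 gives Σ C(9,k) = 2^9 = 512.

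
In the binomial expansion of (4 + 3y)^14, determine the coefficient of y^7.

122974765056

The general term is C(14,j)·(4)^j·(3y)^(14-j); the y^7 term has j = 7.
C(14,7) = 3432.
Coefficient = C(14,7) · 4^7 · 3^7 = 3432 · 16384 · 2187 = 122974765056.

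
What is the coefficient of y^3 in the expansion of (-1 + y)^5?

10

The general term is C(5,j)·(-1)^j·(y)^(5-j); the y^3 term has j = 2.
C(5,2) = 10.
Coefficient = C(5,2) = 10.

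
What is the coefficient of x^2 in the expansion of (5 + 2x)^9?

11250000

The general term is C(9,j)·(5)^j·(2x)^(9-j); the x^2 term has j = 7.
C(9,7) = 36.
Coefficient = C(9,7) · 5^7 · 2^2 = 36 · 78125 · 4 = 11250000.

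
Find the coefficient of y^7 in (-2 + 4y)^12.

The general term is C(12,j)·(-2)^j·(4y)^(12-j); the y^7 term has j = 5.
C(12,5) = 792.
Coefficient = C(12,5) · (-2)^5 · 4^7 = 792 · (-32) · 16384 = -415236096.

-415236096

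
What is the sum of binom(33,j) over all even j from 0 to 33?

4294967296

Half of (1+1)^33 + (1−1)^33 gives the even-index sum: 2^32 = 4294967296.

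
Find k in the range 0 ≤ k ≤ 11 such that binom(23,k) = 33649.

C(23,k) increases on 0 ≤ k ≤ 11. C(23,4) = 8855 and C(23,5) = 33649, so k = 5.

5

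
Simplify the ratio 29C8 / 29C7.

C(n,k+1)/C(n,k) = (n−k)/(k+1) = (29−7)/(7+1) = 22/8 = 11/4.

11/4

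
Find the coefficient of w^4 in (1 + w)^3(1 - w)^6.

-6

Coefficient of w^4 = Σ_{j} C(3,j)·1^j·C(6,4-j)·(-1)^(4-j) for j from 0 to 3.
= 15 + (-60) + 45 + (-6) = -6.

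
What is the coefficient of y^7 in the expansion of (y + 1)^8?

The general term is C(8,j)·(y)^j·(1)^(8-j); the y^7 term has j = 7.
C(8,7) = 8.
Coefficient = C(8,7) = 8.

8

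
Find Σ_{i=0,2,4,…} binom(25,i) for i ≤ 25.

Half of (1+1)^25 + (1−1)^25 gives the even-index sum: 2^24 = 16777216.

16777216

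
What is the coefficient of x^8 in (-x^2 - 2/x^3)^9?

General term: C(9,j)·(-x^2)^j·(-2/x^3)^(9-j), with x-exponent 2j − 3(9−j) = 5j − 27.
Set 5j − 27 = 8: j = 7.
C(9,7) = 36; (-1)^7 = -1; (-2)^2 = 4.
Coefficient = 36 · (-1) · 4 = -144.

-144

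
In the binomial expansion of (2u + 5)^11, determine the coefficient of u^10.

56320

The general term is C(11,j)·(2u)^j·(5)^(11-j); the u^10 term has j = 10.
C(11,10) = 11.
Coefficient = C(11,10) · 2^10 · 5^1 = 11 · 1024 · 5 = 56320.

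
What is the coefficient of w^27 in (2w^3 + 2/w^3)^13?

638976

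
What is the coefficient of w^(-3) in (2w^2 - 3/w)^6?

-2916

General term: C(6,j)·(2w^2)^j·(-3/w)^(6-j), with w-exponent 2j − 1(6−j) = 3j − 6.
Set 3j − 6 = -3: j = 1.
C(6,1) = 6; 2^1 = 2; (-3)^5 = -243.
Coefficient = 6 · 2 · (-243) = -2916.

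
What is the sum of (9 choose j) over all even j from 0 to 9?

256

Even-j terms of row 9 sum to 2^8 = 256.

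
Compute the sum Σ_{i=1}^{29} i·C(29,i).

Since i·C(29,i) = 29·C(28,i−1), the sum is 29·2^28 = 29·268435456 = 7784628224.

7784628224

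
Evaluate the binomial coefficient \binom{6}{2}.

15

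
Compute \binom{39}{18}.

C(39,18) = (39·38·37·36·35·34·33·32·31·30·29·28·27·26·25·24·23·22) / 18! = 399246543793282239774720000 / 6402373705728000 = 62359143990.

62359143990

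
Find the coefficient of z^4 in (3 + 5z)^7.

590625

The general term is C(7,j)·(3)^j·(5z)^(7-j); the z^4 term has j = 3.
C(7,3) = 35.
Coefficient = C(7,3) · 3^3 · 5^4 = 35 · 27 · 625 = 590625.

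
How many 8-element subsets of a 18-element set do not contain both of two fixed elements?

35750

All 8-subsets: C(18,8) = 43758. Those containing both fixed elements: C(16,6) = 8008.
43758 − 8008 = 35750.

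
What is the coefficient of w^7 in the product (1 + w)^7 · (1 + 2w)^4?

Coefficient of w^7 = Σ_{j} C(7,j)·1^j·C(4,7-j)·2^(7-j) for j from 3 to 7.
= 560 + 1120 + 504 + 56 + 1 = 2241.

2241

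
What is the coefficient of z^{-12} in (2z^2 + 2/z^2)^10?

General term: C(10,j)·(2z^2)^j·(2/z^2)^(10-j), with z-exponent 2j − 2(10−j) = 4j − 20.
Set 4j − 20 = -12: j = 2.
C(10,2) = 45; 2^2 = 4; 2^8 = 256.
Coefficient = 45 · 4 · 256 = 46080.

46080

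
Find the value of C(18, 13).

8568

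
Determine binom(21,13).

C(21,13) = C(21,8) by symmetry.
C(21,8) = (21·20·19·18·17·16·15·14) / 8! = 8204716800 / 40320 = 203490.

203490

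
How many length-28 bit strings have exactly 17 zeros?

Choose the 17 positions: C(28,17) = 21474180.

21474180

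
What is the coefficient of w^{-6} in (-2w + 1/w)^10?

180

General term: C(10,j)·(-2w)^j·(1/w)^(10-j), with w-exponent 1j − 1(10−j) = 2j − 10.
Set 2j − 10 = -6: j = 2.
C(10,2) = 45; (-2)^2 = 4; 1^8 = 1.
Coefficient = 45 · 4 · 1 = 180.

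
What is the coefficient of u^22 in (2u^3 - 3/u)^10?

General term: C(10,j)·(2u^3)^j·(-3/u)^(10-j), with u-exponent 3j − 1(10−j) = 4j − 10.
Set 4j − 10 = 22: j = 8.
C(10,8) = 45; 2^8 = 256; (-3)^2 = 9.
Coefficient = 45 · 256 · 9 = 103680.

103680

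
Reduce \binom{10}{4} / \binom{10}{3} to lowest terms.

7/4

C(n,k+1)/C(n,k) = (n−k)/(k+1) = (10−3)/(3+1) = 7/4.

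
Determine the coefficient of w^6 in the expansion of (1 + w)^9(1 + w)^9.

Coefficient of w^6 = Σ_{j} C(9,j)·C(9,6-j) for j from 0 to 6.
= 84 + 1134 + 4536 + 7056 + 4536 + 1134 + 84 = 18564.

18564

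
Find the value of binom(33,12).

C(33,12) = (33·32·31·30·29·28·27·26·25·24·23·22) / 12! = 169958063987712000 / 479001600 = 354817320.

354817320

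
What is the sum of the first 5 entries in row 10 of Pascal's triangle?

386

1 + 10 + 45 + 120 + 210 = 386.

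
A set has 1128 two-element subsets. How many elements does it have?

48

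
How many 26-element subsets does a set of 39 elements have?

8122425444

C(39,26) = C(39,13) by symmetry.
C(39,13) = (39·38·37·36·35·34·33·32·31·30·29·28·27) / 13! = 50578512186237235200 / 6227020800 = 8122425444.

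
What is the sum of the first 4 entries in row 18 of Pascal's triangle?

1 + 18 + 153 + 816 = 988.

988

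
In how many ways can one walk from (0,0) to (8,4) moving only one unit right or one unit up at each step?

495

Each path is a sequence of 12 steps with 8 rights: C(12,8) = 495.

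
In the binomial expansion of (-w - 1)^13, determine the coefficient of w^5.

-1287

The general term is C(13,j)·(-w)^j·(-1)^(13-j); the w^5 term has j = 5.
C(13,5) = 1287.
Coefficient = C(13,5) · (-1)^5 = 1287 · (-1) = -1287.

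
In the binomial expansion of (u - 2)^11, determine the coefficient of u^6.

-14784

The general term is C(11,j)·(u)^j·(-2)^(11-j); the u^6 term has j = 6.
C(11,6) = 462.
Coefficient = C(11,6) · (-2)^5 = 462 · (-32) = -14784.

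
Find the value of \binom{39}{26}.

8122425444

C(39,26) = C(39,13) by symmetry.
C(39,13) = (39·38·37·36·35·34·33·32·31·30·29·28·27) / 13! = 50578512186237235200 / 6227020800 = 8122425444.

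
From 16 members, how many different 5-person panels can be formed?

4368

This is C(16,5) = 4368.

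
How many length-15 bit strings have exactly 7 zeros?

6435

Choose the 7 positions: C(15,7) = 6435.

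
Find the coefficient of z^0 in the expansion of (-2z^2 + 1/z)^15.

-96096

General term: C(15,j)·(-2z^2)^j·(1/z)^(15-j), with z-exponent 2j − 1(15−j) = 3j − 15.
Set 3j − 15 = 0: j = 5.
C(15,5) = 3003; (-2)^5 = -32; 1^10 = 1.
Coefficient = 3003 · (-32) · 1 = -96096.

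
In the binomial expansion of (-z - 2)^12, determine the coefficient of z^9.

1760

The general term is C(12,j)·(-z)^j·(-2)^(12-j); the z^9 term has j = 9.
C(12,9) = 220.
Coefficient = C(12,9) · (-1)^9 · (-2)^3 = 220 · (-1) · (-8) = 1760.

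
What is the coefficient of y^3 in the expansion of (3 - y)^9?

The general term is C(9,j)·(3)^j·(-y)^(9-j); the y^3 term has j = 6.
C(9,6) = 84.
Coefficient = C(9,6) · 3^6 · (-1)^3 = 84 · 729 · (-1) = -61236.

-61236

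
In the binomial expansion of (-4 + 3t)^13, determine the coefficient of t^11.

The general term is C(13,j)·(-4)^j·(3t)^(13-j); the t^11 term has j = 2.
C(13,2) = 78.
Coefficient = C(13,2) · (-4)^2 · 3^11 = 78 · 16 · 177147 = 221079456.

221079456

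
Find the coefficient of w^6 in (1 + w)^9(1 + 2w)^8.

112084

Coefficient of w^6 = Σ_{j} C(9,j)·1^j·C(8,6-j)·2^(6-j) for j from 0 to 6.
= 1792 + 16128 + 40320 + 37632 + 14112 + 2016 + 84 = 112084.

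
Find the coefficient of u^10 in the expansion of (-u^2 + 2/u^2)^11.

General term: C(11,j)·(-u^2)^j·(2/u^2)^(11-j), with u-exponent 2j − 2(11−j) = 4j − 22.
Set 4j − 22 = 10: j = 8.
C(11,8) = 165; (-1)^8 = 1; 2^3 = 8.
Coefficient = 165 · 1 · 8 = 1320.

1320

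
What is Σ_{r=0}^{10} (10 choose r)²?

184756

Σ C(10,r)² is the coefficient of x^10 in (1+x)^10(1+x)^10 = (1+x)^20, i.e. C(20,10) = 184756.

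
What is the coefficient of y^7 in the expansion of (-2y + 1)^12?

-101376

The general term is C(12,j)·(-2y)^j·(1)^(12-j); the y^7 term has j = 7.
C(12,7) = 792.
Coefficient = C(12,7) · (-2)^7 = 792 · (-128) = -101376.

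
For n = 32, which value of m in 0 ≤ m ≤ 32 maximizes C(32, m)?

C(32,m) is maximized at m = 32/2 = 16.

16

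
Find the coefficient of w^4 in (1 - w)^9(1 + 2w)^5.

Coefficient of w^4 = Σ_{j} C(9,j)·(-1)^j·C(5,4-j)·2^(4-j) for j from 0 to 4.
= 80 + (-720) + 1440 + (-840) + 126 = 86.

86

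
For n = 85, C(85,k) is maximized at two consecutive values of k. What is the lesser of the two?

42

For odd n = 85, C(85,k) peaks at k = (n−1)/2 and (n+1)/2; the lesser is 42.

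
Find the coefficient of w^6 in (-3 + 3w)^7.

-15309

The general term is C(7,j)·(-3)^j·(3w)^(7-j); the w^6 term has j = 1.
C(7,1) = 7.
Coefficient = C(7,1) · (-3)^1 · 3^6 = 7 · (-3) · 729 = -15309.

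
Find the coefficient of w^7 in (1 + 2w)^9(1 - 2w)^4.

4608

Coefficient of w^7 = Σ_{j} C(9,j)·2^j·C(4,7-j)·(-2)^(7-j) for j from 3 to 7.
= 10752 + (-64512) + 96768 + (-43008) + 4608 = 4608.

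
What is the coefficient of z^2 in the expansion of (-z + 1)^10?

The general term is C(10,j)·(-z)^j·(1)^(10-j); the z^2 term has j = 2.
C(10,2) = 45.
Coefficient = C(10,2) = 45.

45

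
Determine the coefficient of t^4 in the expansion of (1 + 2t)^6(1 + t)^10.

Coefficient of t^4 = Σ_{j} C(6,j)·2^j·C(10,4-j)·1^(4-j) for j from 0 to 4.
= 210 + 1440 + 2700 + 1600 + 240 = 6190.

6190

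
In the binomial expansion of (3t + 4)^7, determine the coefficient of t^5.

The general term is C(7,j)·(3t)^j·(4)^(7-j); the t^5 term has j = 5.
C(7,5) = 21.
Coefficient = C(7,5) · 3^5 · 4^2 = 21 · 243 · 16 = 81648.

81648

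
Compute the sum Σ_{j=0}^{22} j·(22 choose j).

46137344

Since j·C(22,j) = 22·C(21,j−1), the sum is 22·2^21 = 22·2097152 = 46137344.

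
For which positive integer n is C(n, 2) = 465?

31

n(n−1)/2 = 465 ⇒ n(n−1) = 930. Since 31·30 = 930, n = 31.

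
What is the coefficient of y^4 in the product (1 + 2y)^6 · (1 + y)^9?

4974

Coefficient of y^4 = Σ_{j} C(6,j)·2^j·C(9,4-j)·1^(4-j) for j from 0 to 4.
= 126 + 1008 + 2160 + 1440 + 240 = 4974.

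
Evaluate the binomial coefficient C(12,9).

C(12,9) = C(12,3) by symmetry.
C(12,3) = (12·11·10) / 3! = 1320 / 6 = 220.

220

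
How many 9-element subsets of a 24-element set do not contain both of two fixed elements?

All 9-subsets: C(24,9) = 1307504. Those containing both fixed elements: C(22,7) = 170544.
1307504 − 170544 = 1136960.

1136960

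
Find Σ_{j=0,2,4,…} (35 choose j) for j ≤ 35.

Even-j terms of row 35 sum to 2^34 = 17179869184.

17179869184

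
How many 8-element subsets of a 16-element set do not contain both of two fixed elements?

9867

All 8-subsets: C(16,8) = 12870. Those containing both fixed elements: C(14,6) = 3003.
12870 − 3003 = 9867.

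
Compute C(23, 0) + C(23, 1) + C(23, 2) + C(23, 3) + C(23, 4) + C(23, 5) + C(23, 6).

1 + 23 + 253 + 1771 + 8855 + 33649 + 100947 = 145499.

145499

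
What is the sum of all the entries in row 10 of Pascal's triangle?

Setting x = 1 in (1+x)^10 gives Σ C(10,i) = 2^10 = 1024.

1024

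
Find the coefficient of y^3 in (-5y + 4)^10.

-245760000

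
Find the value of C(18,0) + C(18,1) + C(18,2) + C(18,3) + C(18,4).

4048

1 + 18 + 153 + 816 + 3060 = 4048.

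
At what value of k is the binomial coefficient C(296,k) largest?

148

C(296,k) is maximized at k = 296/2 = 148.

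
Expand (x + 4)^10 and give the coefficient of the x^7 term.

7680

The general term is C(10,j)·(x)^j·(4)^(10-j); the x^7 term has j = 7.
C(10,7) = 120.
Coefficient = C(10,7) · 4^3 = 120 · 64 = 7680.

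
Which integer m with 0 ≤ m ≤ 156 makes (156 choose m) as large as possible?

78

C(156,m) is maximized at m = 156/2 = 78.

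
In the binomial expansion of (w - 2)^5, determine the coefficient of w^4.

The general term is C(5,j)·(w)^j·(-2)^(5-j); the w^4 term has j = 4.
C(5,4) = 5.
Coefficient = C(5,4) · (-2)^1 = 5 · (-2) = -10.

-10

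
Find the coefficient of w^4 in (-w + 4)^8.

The general term is C(8,j)·(-w)^j·(4)^(8-j); the w^4 term has j = 4.
C(8,4) = 70.
Coefficient = C(8,4) · 4^4 = 70 · 256 = 17920.

17920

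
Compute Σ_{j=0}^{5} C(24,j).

1 + 24 + 276 + 2024 + 10626 + 42504 = 55455.

55455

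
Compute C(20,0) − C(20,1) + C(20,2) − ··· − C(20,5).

The partial alternating sum Σ_{k=0}^{5} (−1)^k C(20,k) = (−1)^5 C(19,5) = -11628.

-11628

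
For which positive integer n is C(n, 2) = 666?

37

n(n−1)/2 = 666 ⇒ n(n−1) = 1332. Since 37·36 = 1332, n = 37.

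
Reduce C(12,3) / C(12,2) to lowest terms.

10/3

C(n,k+1)/C(n,k) = (n−k)/(k+1) = (12−2)/(2+1) = 10/3.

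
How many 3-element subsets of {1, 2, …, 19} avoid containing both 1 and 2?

952

All 3-subsets: C(19,3) = 969. Those containing both fixed elements: C(17,1) = 17.
969 − 17 = 952.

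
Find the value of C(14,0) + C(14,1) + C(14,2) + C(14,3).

470

1 + 14 + 91 + 364 = 470.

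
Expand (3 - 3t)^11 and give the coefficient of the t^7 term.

The general term is C(11,j)·(3)^j·(-3t)^(11-j); the t^7 term has j = 4.
C(11,4) = 330.
Coefficient = C(11,4) · 3^4 · (-3)^7 = 330 · 81 · (-2187) = -58458510.

-58458510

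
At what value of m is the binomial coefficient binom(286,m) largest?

C(286,m) is maximized at m = 286/2 = 143.

143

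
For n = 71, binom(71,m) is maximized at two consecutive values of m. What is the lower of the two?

For odd n = 71, C(71,m) peaks at m = (n−1)/2 and (n+1)/2; the lower is 35.

35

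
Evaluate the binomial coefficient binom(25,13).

5200300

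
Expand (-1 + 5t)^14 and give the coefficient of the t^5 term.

The general term is C(14,j)·(-1)^j·(5t)^(14-j); the t^5 term has j = 9.
C(14,9) = 2002.
Coefficient = C(14,9) · (-1)^9 · 5^5 = 2002 · (-1) · 3125 = -6256250.

-6256250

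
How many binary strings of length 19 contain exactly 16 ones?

969

Choose the 16 positions: C(19,16) = 969.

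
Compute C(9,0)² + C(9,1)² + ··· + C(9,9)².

48620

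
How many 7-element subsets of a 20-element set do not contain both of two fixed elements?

All 7-subsets: C(20,7) = 77520. Those containing both fixed elements: C(18,5) = 8568.
77520 − 8568 = 68952.

68952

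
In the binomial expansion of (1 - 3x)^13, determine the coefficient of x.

-39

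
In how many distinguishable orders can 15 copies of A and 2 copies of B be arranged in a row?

136

Choose positions for the A's: C(17,15) = 136.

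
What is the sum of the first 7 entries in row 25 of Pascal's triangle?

1 + 25 + 300 + 2300 + 12650 + 53130 + 177100 = 245506.

245506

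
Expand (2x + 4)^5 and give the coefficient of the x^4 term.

320

The general term is C(5,j)·(2x)^j·(4)^(5-j); the x^4 term has j = 4.
C(5,4) = 5.
Coefficient = C(5,4) · 2^4 · 4^1 = 5 · 16 · 4 = 320.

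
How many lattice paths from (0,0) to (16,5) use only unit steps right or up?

Each path is a sequence of 21 steps with 16 rights: C(21,16) = 20349.

20349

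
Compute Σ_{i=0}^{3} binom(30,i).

1 + 30 + 435 + 4060 = 4526.

4526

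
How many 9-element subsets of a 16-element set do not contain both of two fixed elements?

8008

All 9-subsets: C(16,9) = 11440. Those containing both fixed elements: C(14,7) = 3432.
11440 − 3432 = 8008.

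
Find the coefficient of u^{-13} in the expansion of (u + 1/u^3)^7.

21

General term: C(7,j)·(u)^j·(1/u^3)^(7-j), with u-exponent 1j − 3(7−j) = 4j − 21.
Set 4j − 21 = -13: j = 2.
C(7,2) = 21; 1^2 = 1; 1^5 = 1.
Coefficient = 21 · 1 · 1 = 21.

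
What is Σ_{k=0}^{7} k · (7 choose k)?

Differentiating (1+x)^7 and setting x=1: Σ k·C(7,k) = 7·2^6 = 448.

448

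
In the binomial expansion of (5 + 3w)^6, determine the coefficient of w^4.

30375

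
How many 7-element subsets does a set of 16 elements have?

11440

C(16,7) = (16·15·14·13·12·11·10) / 7! = 57657600 / 5040 = 11440.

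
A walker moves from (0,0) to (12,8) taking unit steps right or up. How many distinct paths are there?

Each path is a sequence of 20 steps with 12 rights: C(20,12) = 125970.

125970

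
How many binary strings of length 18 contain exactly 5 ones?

8568

Choose the 5 positions: C(18,5) = 8568.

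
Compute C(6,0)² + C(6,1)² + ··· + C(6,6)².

Σ C(6,k)² is the coefficient of x^6 in (1+x)^6(1+x)^6 = (1+x)^12, i.e. C(12,6) = 924.

924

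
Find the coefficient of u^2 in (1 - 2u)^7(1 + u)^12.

-18

Coefficient of u^2 = Σ_{j} C(7,j)·(-2)^j·C(12,2-j)·1^(2-j) for j from 0 to 2.
= 66 + (-168) + 84 = -18.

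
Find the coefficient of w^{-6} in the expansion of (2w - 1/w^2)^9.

General term: C(9,j)·(2w)^j·(-1/w^2)^(9-j), with w-exponent 1j − 2(9−j) = 3j − 18.
Set 3j − 18 = -6: j = 4.
C(9,4) = 126; 2^4 = 16; (-1)^5 = -1.
Coefficient = 126 · 16 · (-1) = -2016.

-2016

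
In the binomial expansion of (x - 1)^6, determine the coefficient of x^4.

The general term is C(6,j)·(x)^j·(-1)^(6-j); the x^4 term has j = 4.
C(6,4) = 15.
Coefficient = C(6,4) = 15.

15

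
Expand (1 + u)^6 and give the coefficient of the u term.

6

The general term is C(6,j)·(1)^j·(u)^(6-j); the u^1 term has j = 5.
C(6,5) = 6.
Coefficient = C(6,5) = 6.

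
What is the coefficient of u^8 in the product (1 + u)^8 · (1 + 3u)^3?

2341

Coefficient of u^8 = Σ_{j} C(8,j)·1^j·C(3,8-j)·3^(8-j) for j from 5 to 8.
= 1512 + 756 + 72 + 1 = 2341.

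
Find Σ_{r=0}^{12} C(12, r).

4096

Setting x = 1 in (1+x)^12 gives Σ C(12,r) = 2^12 = 4096.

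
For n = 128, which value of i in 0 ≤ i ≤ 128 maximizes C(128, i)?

64

C(128,i) is maximized at i = 128/2 = 64.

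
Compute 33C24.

C(33,24) = C(33,9) by symmetry.
C(33,9) = (33·32·31·30·29·28·27·26·25) / 9! = 13995229248000 / 362880 = 38567100.

38567100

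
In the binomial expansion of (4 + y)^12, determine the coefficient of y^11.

The general term is C(12,j)·(4)^j·(y)^(12-j); the y^11 term has j = 1.
C(12,1) = 12.
Coefficient = C(12,1) · 4^1 = 12 · 4 = 48.

48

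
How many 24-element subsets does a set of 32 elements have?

10518300

C(32,24) = C(32,8) by symmetry.
C(32,8) = (32·31·30·29·28·27·26·25) / 8! = 424097856000 / 40320 = 10518300.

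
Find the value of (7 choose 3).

C(7,3) = (7·6·5) / 3! = 210 / 6 = 35.

35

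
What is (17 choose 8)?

24310

C(17,8) = (17·16·15·14·13·12·11·10) / 8! = 980179200 / 40320 = 24310.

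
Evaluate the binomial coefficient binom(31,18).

C(31,18) = C(31,13) by symmetry.
C(31,13) = (31·30·29·28·27·26·25·24·23·22·21·20·19) / 13! = 1284342188088960000 / 6227020800 = 206253075.

206253075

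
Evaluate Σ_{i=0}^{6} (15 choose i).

1 + 15 + 105 + 455 + 1365 + 3003 + 5005 = 9949.

9949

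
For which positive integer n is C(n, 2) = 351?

27

n(n−1)/2 = 351 ⇒ n(n−1) = 702. Since 27·26 = 702, n = 27.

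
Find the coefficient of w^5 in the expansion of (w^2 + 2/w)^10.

8064

General term: C(10,j)·(w^2)^j·(2/w)^(10-j), with w-exponent 2j − 1(10−j) = 3j − 10.
Set 3j − 10 = 5: j = 5.
C(10,5) = 252; 1^5 = 1; 2^5 = 32.
Coefficient = 252 · 1 · 32 = 8064.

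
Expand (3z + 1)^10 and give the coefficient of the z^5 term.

The general term is C(10,j)·(3z)^j·(1)^(10-j); the z^5 term has j = 5.
C(10,5) = 252.
Coefficient = C(10,5) · 3^5 = 252 · 243 = 61236.

61236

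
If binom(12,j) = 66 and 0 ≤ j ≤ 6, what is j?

C(12,j) increases on 0 ≤ j ≤ 6. C(12,1) = 12 and C(12,2) = 66, so j = 2.

2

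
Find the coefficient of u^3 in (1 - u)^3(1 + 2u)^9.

Coefficient of u^3 = Σ_{j} C(3,j)·(-1)^j·C(9,3-j)·2^(3-j) for j from 0 to 3.
= 672 + (-432) + 54 + (-1) = 293.

293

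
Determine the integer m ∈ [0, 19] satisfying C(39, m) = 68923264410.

C(39,m) increases on 0 ≤ m ≤ 19. C(39,18) = 62359143990 and C(39,19) = 68923264410, so m = 19.

19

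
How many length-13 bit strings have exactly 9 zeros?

Choose the 9 positions: C(13,9) = 715.

715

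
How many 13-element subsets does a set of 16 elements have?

C(16,13) = C(16,3) by symmetry.
C(16,3) = (16·15·14) / 3! = 3360 / 6 = 560.

560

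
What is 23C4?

C(23,4) = (23·22·21·20) / 4! = 212520 / 24 = 8855.

8855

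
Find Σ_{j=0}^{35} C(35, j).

34359738368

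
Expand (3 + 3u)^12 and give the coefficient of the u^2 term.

The general term is C(12,j)·(3)^j·(3u)^(12-j); the u^2 term has j = 10.
C(12,10) = 66.
Coefficient = C(12,10) · 3^10 · 3^2 = 66 · 59049 · 9 = 35075106.

35075106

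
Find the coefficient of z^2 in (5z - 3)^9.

-1968300

The general term is C(9,j)·(5z)^j·(-3)^(9-j); the z^2 term has j = 2.
C(9,2) = 36.
Coefficient = C(9,2) · 5^2 · (-3)^7 = 36 · 25 · (-2187) = -1968300.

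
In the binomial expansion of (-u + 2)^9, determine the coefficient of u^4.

4032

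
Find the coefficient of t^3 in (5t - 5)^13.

349121093750

The general term is C(13,j)·(5t)^j·(-5)^(13-j); the t^3 term has j = 3.
C(13,3) = 286.
Coefficient = C(13,3) · 5^3 · (-5)^10 = 286 · 125 · 9765625 = 349121093750.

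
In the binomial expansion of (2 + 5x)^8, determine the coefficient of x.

The general term is C(8,j)·(2)^j·(5x)^(8-j); the x^1 term has j = 7.
C(8,7) = 8.
Coefficient = C(8,7) · 2^7 · 5^1 = 8 · 128 · 5 = 5120.

5120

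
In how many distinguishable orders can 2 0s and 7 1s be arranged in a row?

36

Choose positions for the 0s: C(9,2) = 36.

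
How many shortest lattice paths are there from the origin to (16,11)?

13037895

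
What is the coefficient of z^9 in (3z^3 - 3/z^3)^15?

General term: C(15,j)·(3z^3)^j·(-3/z^3)^(15-j), with z-exponent 3j − 3(15−j) = 6j − 45.
Set 6j − 45 = 9: j = 9.
C(15,9) = 5005; 3^9 = 19683; (-3)^6 = 729.
Coefficient = 5005 · 19683 · 729 = 71816279535.

71816279535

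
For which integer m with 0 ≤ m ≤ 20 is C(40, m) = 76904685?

8

C(40,m) increases on 0 ≤ m ≤ 20. C(40,7) = 18643560 and C(40,8) = 76904685, so m = 8.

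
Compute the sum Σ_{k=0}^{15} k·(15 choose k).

Differentiating (1+x)^15 and setting x=1: Σ k·C(15,k) = 15·2^14 = 245760.

245760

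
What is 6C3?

20

C(6,3) = (6·5·4) / 3! = 120 / 6 = 20.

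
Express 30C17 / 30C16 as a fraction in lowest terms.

C(n,k+1)/C(n,k) = (n−k)/(k+1) = (30−16)/(16+1) = 14/17.

14/17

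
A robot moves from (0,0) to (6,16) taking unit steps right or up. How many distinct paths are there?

74613

Each path is a sequence of 22 steps with 6 rights: C(22,6) = 74613.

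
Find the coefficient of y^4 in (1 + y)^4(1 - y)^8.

Coefficient of y^4 = Σ_{j} C(4,j)·1^j·C(8,4-j)·(-1)^(4-j) for j from 0 to 4.
= 70 + (-224) + 168 + (-32) + 1 = -17.

-17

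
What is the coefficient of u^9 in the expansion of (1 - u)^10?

-10

The general term is C(10,j)·(1)^j·(-u)^(10-j); the u^9 term has j = 1.
C(10,1) = 10.
Coefficient = C(10,1) · (-1)^9 = 10 · (-1) = -10.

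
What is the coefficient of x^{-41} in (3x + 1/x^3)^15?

45

General term: C(15,j)·(3x)^j·(1/x^3)^(15-j), with x-exponent 1j − 3(15−j) = 4j − 45.
Set 4j − 45 = -41: j = 1.
C(15,1) = 15; 3^1 = 3; 1^14 = 1.
Coefficient = 15 · 3 · 1 = 45.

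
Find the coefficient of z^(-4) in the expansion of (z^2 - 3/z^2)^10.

153090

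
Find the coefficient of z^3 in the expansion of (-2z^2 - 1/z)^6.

General term: C(6,j)·(-2z^2)^j·(-1/z)^(6-j), with z-exponent 2j − 1(6−j) = 3j − 6.
Set 3j − 6 = 3: j = 3.
C(6,3) = 20; (-2)^3 = -8; (-1)^3 = -1.
Coefficient = 20 · (-8) · (-1) = 160.

160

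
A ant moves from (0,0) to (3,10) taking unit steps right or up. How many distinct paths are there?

Each path is a sequence of 13 steps with 3 rights: C(13,3) = 286.

286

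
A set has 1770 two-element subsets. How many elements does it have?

n(n−1)/2 = 1770 ⇒ n(n−1) = 3540. Since 60·59 = 3540, n = 60.

60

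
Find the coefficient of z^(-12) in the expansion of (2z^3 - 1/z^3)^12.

7920

General term: C(12,j)·(2z^3)^j·(-1/z^3)^(12-j), with z-exponent 3j − 3(12−j) = 6j − 36.
Set 6j − 36 = -12: j = 4.
C(12,4) = 495; 2^4 = 16; (-1)^8 = 1.
Coefficient = 495 · 16 · 1 = 7920.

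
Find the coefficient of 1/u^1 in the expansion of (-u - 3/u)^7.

-2835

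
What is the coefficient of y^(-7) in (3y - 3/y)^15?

General term: C(15,j)·(3y)^j·(-3/y)^(15-j), with y-exponent 1j − 1(15−j) = 2j − 15.
Set 2j − 15 = -7: j = 4.
C(15,4) = 1365; 3^4 = 81; (-3)^11 = -177147.
Coefficient = 1365 · 81 · (-177147) = -19586258055.

-19586258055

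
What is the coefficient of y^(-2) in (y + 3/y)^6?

1215

General term: C(6,j)·(y)^j·(3/y)^(6-j), with y-exponent 1j − 1(6−j) = 2j − 6.
Set 2j − 6 = -2: j = 2.
C(6,2) = 15; 1^2 = 1; 3^4 = 81.
Coefficient = 15 · 1 · 81 = 1215.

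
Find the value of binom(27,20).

888030

C(27,20) = C(27,7) by symmetry.
C(27,7) = (27·26·25·24·23·22·21) / 7! = 4475671200 / 5040 = 888030.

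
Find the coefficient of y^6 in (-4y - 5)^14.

4804800000000

The general term is C(14,j)·(-4y)^j·(-5)^(14-j); the y^6 term has j = 6.
C(14,6) = 3003.
Coefficient = C(14,6) · (-4)^6 · (-5)^8 = 3003 · 4096 · 390625 = 4804800000000.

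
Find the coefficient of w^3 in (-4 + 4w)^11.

The general term is C(11,j)·(-4)^j·(4w)^(11-j); the w^3 term has j = 8.
C(11,8) = 165.
Coefficient = C(11,8) · (-4)^8 · 4^3 = 165 · 65536 · 64 = 692060160.

692060160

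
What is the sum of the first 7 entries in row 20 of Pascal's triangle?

1 + 20 + 190 + 1140 + 4845 + 15504 + 38760 = 60460.

60460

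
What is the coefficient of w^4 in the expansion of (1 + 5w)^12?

309375

The general term is C(12,j)·(1)^j·(5w)^(12-j); the w^4 term has j = 8.
C(12,8) = 495.
Coefficient = C(12,8) · 5^4 = 495 · 625 = 309375.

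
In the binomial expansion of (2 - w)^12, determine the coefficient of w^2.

67584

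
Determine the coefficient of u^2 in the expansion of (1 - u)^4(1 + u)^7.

Coefficient of u^2 = Σ_{j} C(4,j)·(-1)^j·C(7,2-j)·1^(2-j) for j from 0 to 2.
= 21 + (-28) + 6 = -1.

-1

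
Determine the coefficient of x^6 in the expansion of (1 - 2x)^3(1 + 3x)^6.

2241

Coefficient of x^6 = Σ_{j} C(3,j)·(-2)^j·C(6,6-j)·3^(6-j) for j from 0 to 3.
= 729 + (-8748) + 14580 + (-4320) = 2241.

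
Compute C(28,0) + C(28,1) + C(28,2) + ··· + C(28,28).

268435456

The entries of row 28 sum to 2^28 = 268435456.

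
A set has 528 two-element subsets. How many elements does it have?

33

n(n−1)/2 = 528 ⇒ n(n−1) = 1056. Since 33·32 = 1056, n = 33.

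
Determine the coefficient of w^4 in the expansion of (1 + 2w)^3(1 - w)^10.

-50

Coefficient of w^4 = Σ_{j} C(3,j)·2^j·C(10,4-j)·(-1)^(4-j) for j from 0 to 3.
= 210 + (-720) + 540 + (-80) = -50.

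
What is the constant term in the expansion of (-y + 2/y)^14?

General term: C(14,j)·(-y)^j·(2/y)^(14-j), with y-exponent 1j − 1(14−j) = 2j − 14.
Set 2j − 14 = 0: j = 7.
C(14,7) = 3432; (-1)^7 = -1; 2^7 = 128.
Coefficient = 3432 · (-1) · 128 = -439296.

-439296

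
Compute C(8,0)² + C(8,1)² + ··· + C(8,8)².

By Vandermonde's identity, Σ C(8,j)² = C(16,8) = 12870.

12870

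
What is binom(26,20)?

230230

C(26,20) = C(26,6) by symmetry.
C(26,6) = (26·25·24·23·22·21) / 6! = 165765600 / 720 = 230230.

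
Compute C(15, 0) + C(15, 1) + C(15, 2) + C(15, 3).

1 + 15 + 105 + 455 = 576.

576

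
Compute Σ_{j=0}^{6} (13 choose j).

4096

1 + 13 + 78 + 286 + 715 + 1287 + 1716 = 4096.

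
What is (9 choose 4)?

126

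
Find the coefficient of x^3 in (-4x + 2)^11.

The general term is C(11,j)·(-4x)^j·(2)^(11-j); the x^3 term has j = 3.
C(11,3) = 165.
Coefficient = C(11,3) · (-4)^3 · 2^8 = 165 · (-64) · 256 = -2703360.

-2703360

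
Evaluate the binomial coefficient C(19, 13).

C(19,13) = C(19,6) by symmetry.
C(19,6) = (19·18·17·16·15·14) / 6! = 19535040 / 720 = 27132.

27132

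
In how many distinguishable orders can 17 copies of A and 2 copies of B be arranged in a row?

Choose positions for the A's: C(19,17) = 171.

171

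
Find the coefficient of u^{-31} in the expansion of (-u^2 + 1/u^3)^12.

-12

General term: C(12,j)·(-u^2)^j·(1/u^3)^(12-j), with u-exponent 2j − 3(12−j) = 5j − 36.
Set 5j − 36 = -31: j = 1.
C(12,1) = 12; (-1)^1 = -1; 1^11 = 1.
Coefficient = 12 · (-1) · 1 = -12.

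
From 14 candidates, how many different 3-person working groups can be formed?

This is C(14,3) = 364.

364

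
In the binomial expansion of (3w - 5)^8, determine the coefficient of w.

The general term is C(8,j)·(3w)^j·(-5)^(8-j); the w^1 term has j = 1.
C(8,1) = 8.
Coefficient = C(8,1) · 3^1 · (-5)^7 = 8 · 3 · (-78125) = -1875000.

-1875000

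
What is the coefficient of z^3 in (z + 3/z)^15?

3648645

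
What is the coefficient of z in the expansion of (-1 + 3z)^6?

-18

The general term is C(6,j)·(-1)^j·(3z)^(6-j); the z^1 term has j = 5.
C(6,5) = 6.
Coefficient = C(6,5) · (-1)^5 · 3^1 = 6 · (-1) · 3 = -18.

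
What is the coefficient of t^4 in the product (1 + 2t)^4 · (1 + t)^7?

1059

Coefficient of t^4 = Σ_{j} C(4,j)·2^j·C(7,4-j)·1^(4-j) for j from 0 to 4.
= 35 + 280 + 504 + 224 + 16 = 1059.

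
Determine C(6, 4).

15

C(6,4) = C(6,2) by symmetry.
C(6,2) = (6·5) / 2! = 30 / 2 = 15.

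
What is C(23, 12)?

1352078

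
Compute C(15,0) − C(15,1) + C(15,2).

The partial alternating sum Σ_{k=0}^{2} (−1)^k C(15,k) = (−1)^2 C(14,2) = 91.

91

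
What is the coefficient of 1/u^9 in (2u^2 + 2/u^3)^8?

14336

General term: C(8,j)·(2u^2)^j·(2/u^3)^(8-j), with u-exponent 2j − 3(8−j) = 5j − 24.
Set 5j − 24 = -9: j = 3.
C(8,3) = 56; 2^3 = 8; 2^5 = 32.
Coefficient = 56 · 8 · 32 = 14336.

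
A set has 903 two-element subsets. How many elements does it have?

43

n(n−1)/2 = 903 ⇒ n(n−1) = 1806. Since 43·42 = 1806, n = 43.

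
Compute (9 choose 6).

84

C(9,6) = C(9,3) by symmetry.
C(9,3) = (9·8·7) / 3! = 504 / 6 = 84.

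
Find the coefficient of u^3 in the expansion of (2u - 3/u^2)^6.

General term: C(6,j)·(2u)^j·(-3/u^2)^(6-j), with u-exponent 1j − 2(6−j) = 3j − 12.
Set 3j − 12 = 3: j = 5.
C(6,5) = 6; 2^5 = 32; (-3)^1 = -3.
Coefficient = 6 · 32 · (-3) = -576.

-576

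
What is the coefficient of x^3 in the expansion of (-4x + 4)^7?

The general term is C(7,j)·(-4x)^j·(4)^(7-j); the x^3 term has j = 3.
C(7,3) = 35.
Coefficient = C(7,3) · (-4)^3 · 4^4 = 35 · (-64) · 256 = -573440.

-573440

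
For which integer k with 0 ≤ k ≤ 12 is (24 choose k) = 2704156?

12

C(24,k) increases on 0 ≤ k ≤ 12. C(24,11) = 2496144 and C(24,12) = 2704156, so k = 12.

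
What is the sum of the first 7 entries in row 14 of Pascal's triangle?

6476

1 + 14 + 91 + 364 + 1001 + 2002 + 3003 = 6476.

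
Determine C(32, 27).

C(32,27) = C(32,5) by symmetry.
C(32,5) = (32·31·30·29·28) / 5! = 24165120 / 120 = 201376.

201376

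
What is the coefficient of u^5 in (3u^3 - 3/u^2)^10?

General term: C(10,j)·(3u^3)^j·(-3/u^2)^(10-j), with u-exponent 3j − 2(10−j) = 5j − 20.
Set 5j − 20 = 5: j = 5.
C(10,5) = 252; 3^5 = 243; (-3)^5 = -243.
Coefficient = 252 · 243 · (-243) = -14880348.

-14880348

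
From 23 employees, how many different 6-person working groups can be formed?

This is C(23,6) = 100947.

100947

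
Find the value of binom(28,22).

376740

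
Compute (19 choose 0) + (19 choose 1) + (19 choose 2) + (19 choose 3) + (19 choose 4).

1 + 19 + 171 + 969 + 3876 = 5036.

5036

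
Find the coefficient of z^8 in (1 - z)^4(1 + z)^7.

-11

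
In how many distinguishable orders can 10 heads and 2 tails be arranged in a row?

66

Choose positions for the heads: C(12,10) = 66.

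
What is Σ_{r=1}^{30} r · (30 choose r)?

16106127360

Since r·C(30,r) = 30·C(29,r−1), the sum is 30·2^29 = 30·536870912 = 16106127360.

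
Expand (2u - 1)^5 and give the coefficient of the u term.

10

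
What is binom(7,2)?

21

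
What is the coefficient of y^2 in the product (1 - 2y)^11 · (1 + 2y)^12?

-44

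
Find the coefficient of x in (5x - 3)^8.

-87480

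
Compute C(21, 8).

203490

C(21,8) = (21·20·19·18·17·16·15·14) / 8! = 8204716800 / 40320 = 203490.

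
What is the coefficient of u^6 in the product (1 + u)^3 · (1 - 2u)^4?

16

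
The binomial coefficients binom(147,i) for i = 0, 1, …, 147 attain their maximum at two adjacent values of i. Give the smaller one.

For odd n = 147, C(147,i) peaks at i = (n−1)/2 and (n+1)/2; the smaller is 73.

73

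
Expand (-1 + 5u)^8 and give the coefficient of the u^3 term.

-7000

The general term is C(8,j)·(-1)^j·(5u)^(8-j); the u^3 term has j = 5.
C(8,5) = 56.
Coefficient = C(8,5) · (-1)^5 · 5^3 = 56 · (-1) · 125 = -7000.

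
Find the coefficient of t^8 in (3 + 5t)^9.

The general term is C(9,j)·(3)^j·(5t)^(9-j); the t^8 term has j = 1.
C(9,1) = 9.
Coefficient = C(9,1) · 3^1 · 5^8 = 9 · 3 · 390625 = 10546875.

10546875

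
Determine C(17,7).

19448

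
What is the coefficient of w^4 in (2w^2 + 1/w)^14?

192192

General term: C(14,j)·(2w^2)^j·(1/w)^(14-j), with w-exponent 2j − 1(14−j) = 3j − 14.
Set 3j − 14 = 4: j = 6.
C(14,6) = 3003; 2^6 = 64; 1^8 = 1.
Coefficient = 3003 · 64 · 1 = 192192.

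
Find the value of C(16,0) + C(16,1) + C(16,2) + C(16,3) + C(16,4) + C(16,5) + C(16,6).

1 + 16 + 120 + 560 + 1820 + 4368 + 8008 = 14893.

14893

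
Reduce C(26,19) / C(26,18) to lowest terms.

C(n,k+1)/C(n,k) = (n−k)/(k+1) = (26−18)/(18+1) = 8/19.

8/19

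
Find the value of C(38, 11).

1203322288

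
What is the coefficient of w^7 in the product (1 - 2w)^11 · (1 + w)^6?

Coefficient of w^7 = Σ_{j} C(11,j)·(-2)^j·C(6,7-j)·1^(7-j) for j from 1 to 7.
= (-22) + 1320 + (-19800) + 105600 + (-221760) + 177408 + (-42240) = 506.

506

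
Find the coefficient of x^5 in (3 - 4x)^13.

-8646663168

The general term is C(13,j)·(3)^j·(-4x)^(13-j); the x^5 term has j = 8.
C(13,8) = 1287.
Coefficient = C(13,8) · 3^8 · (-4)^5 = 1287 · 6561 · (-1024) = -8646663168.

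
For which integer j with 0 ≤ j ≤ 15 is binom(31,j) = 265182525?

14

C(31,j) increases on 0 ≤ j ≤ 15. C(31,13) = 206253075 and C(31,14) = 265182525, so j = 14.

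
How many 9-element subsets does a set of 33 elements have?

38567100

C(33,9) = (33·32·31·30·29·28·27·26·25) / 9! = 13995229248000 / 362880 = 38567100.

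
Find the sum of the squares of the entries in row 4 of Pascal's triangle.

Σ C(4,i)² is the coefficient of x^4 in (1+x)^4(1+x)^4 = (1+x)^8, i.e. C(8,4) = 70.

70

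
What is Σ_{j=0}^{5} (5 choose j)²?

252

By Vandermonde's identity, Σ C(5,j)² = C(10,5) = 252.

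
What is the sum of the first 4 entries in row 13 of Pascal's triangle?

1 + 13 + 78 + 286 = 378.

378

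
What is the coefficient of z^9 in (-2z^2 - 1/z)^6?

General term: C(6,j)·(-2z^2)^j·(-1/z)^(6-j), with z-exponent 2j − 1(6−j) = 3j − 6.
Set 3j − 6 = 9: j = 5.
C(6,5) = 6; (-2)^5 = -32; (-1)^1 = -1.
Coefficient = 6 · (-32) · (-1) = 192.

192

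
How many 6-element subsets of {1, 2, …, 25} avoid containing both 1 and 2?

168245

All 6-subsets: C(25,6) = 177100. Those containing both fixed elements: C(23,4) = 8855.
177100 − 8855 = 168245.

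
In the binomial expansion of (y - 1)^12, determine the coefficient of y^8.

The general term is C(12,j)·(y)^j·(-1)^(12-j); the y^8 term has j = 8.
C(12,8) = 495.
Coefficient = C(12,8) = 495.

495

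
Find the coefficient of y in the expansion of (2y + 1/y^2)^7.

General term: C(7,j)·(2y)^j·(1/y^2)^(7-j), with y-exponent 1j − 2(7−j) = 3j − 14.
Set 3j − 14 = 1: j = 5.
C(7,5) = 21; 2^5 = 32; 1^2 = 1.
Coefficient = 21 · 32 · 1 = 672.

672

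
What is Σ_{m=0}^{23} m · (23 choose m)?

96468992

Since m·C(23,m) = 23·C(22,m−1), the sum is 23·2^22 = 23·4194304 = 96468992.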